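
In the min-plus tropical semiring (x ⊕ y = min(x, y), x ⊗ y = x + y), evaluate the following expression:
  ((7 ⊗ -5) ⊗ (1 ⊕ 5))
((7 ⊗ -5) ⊗ (1 ⊕ 5)) = 3

Expand innermost to outermost. Recall ⊕ takes the minimum of its arguments and ⊗ takes their sum. Working out the expression ((7 ⊗ -5) ⊗ (1 ⊕ 5)) gives 3.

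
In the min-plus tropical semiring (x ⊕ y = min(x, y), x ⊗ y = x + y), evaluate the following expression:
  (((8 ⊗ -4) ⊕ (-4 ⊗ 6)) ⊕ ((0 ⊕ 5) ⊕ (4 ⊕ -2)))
(((8 ⊗ -4) ⊕ (-4 ⊗ 6)) ⊕ ((0 ⊕ 5) ⊕ (4 ⊕ -2))) = -2

Expand innermost to outermost. Recall ⊕ takes the minimum of its arguments and ⊗ takes their sum. Working out the expression (((8 ⊗ -4) ⊕ (-4 ⊗ 6)) ⊕ ((0 ⊕ 5) ⊕ (4 ⊕ -2))) gives -2.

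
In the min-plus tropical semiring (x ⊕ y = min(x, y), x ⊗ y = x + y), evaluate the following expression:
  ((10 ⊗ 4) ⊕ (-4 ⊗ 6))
((10 ⊗ 4) ⊕ (-4 ⊗ 6)) = 2

Expand innermost to outermost. Recall ⊕ takes the minimum of its arguments and ⊗ takes their sum. Working out the expression ((10 ⊗ 4) ⊕ (-4 ⊗ 6)) gives 2.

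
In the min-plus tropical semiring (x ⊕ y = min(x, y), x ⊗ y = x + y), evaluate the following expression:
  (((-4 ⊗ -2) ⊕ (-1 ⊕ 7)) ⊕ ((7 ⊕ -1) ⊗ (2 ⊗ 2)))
(((-4 ⊗ -2) ⊕ (-1 ⊕ 7)) ⊕ ((7 ⊕ -1) ⊗ (2 ⊗ 2))) = -6

Expand innermost to outermost. Recall ⊕ takes the minimum of its arguments and ⊗ takes their sum. Working out the expression (((-4 ⊗ -2) ⊕ (-1 ⊕ 7)) ⊕ ((7 ⊕ -1) ⊗ (2 ⊗ 2))) gives -6.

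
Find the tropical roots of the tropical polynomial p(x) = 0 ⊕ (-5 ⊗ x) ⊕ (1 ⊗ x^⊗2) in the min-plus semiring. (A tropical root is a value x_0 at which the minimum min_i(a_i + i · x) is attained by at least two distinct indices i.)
Roots: {-6, 5}

Each tropical root is a break point of the lower envelope of the lines y = a_i + i · x (there are 3 lines, with slopes 0, 1, ..., 2). Only the lines that attain the minimum somewhere contribute to roots; other lines are dominated. Here the surviving (envelope) indices are i = 2, i = 1, i = 0.
Intersections between consecutive envelope lines give the roots: for adjacent envelope indices i < j the intersection is x = (a_i − a_j) / (j − i). Reading off the sorted break points: {-6, 5}.
Verification: at each break x_0, at least two indices attain the minimum of min_i(a_i + i · x_0).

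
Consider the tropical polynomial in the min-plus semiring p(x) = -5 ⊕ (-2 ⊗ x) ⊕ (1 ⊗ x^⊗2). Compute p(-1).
p(-1) = -5

A tropical monomial a ⊗ x^⊗i evaluates to a + i · x. Evaluating each term at x = -1:
  Term 0 contributes -5 + 0 · -1 = -5
  Term 1 contributes -2 + 1 · -1 = -3
  Term 2 contributes 1 + 2 · -1 = -1
p(-1) = ⊕ of these = min[-5, -3, -1] = -5.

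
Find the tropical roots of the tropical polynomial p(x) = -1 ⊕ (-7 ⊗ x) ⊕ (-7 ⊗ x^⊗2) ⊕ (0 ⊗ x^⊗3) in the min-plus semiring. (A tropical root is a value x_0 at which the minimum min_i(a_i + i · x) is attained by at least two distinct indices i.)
Roots: {-7, 0, 6}

Each tropical root is a break point of the lower envelope of the lines y = a_i + i · x (there are 4 lines, with slopes 0, 1, ..., 3). Only the lines that attain the minimum somewhere contribute to roots; other lines are dominated. Here the surviving (envelope) indices are i = 3, i = 2, i = 1, i = 0.
Intersections between consecutive envelope lines give the roots: for adjacent envelope indices i < j the intersection is x = (a_i − a_j) / (j − i). Reading off the sorted break points: {-7, 0, 6}.
Verification: at each break x_0, at least two indices attain the minimum of min_i(a_i + i · x_0).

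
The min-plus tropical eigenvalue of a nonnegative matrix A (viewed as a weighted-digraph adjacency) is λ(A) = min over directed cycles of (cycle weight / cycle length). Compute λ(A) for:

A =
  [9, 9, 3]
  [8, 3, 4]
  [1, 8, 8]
λ(A) = 2

Enumerate directed cycles and compute their means (weight / length). Sample:
  cycle 0 → 0: weight = 9, length = 1, mean = 9/1 ≈ 9.000
  cycle 1 → 1: weight = 3, length = 1, mean = 3/1 ≈ 3.000
  cycle 2 → 2: weight = 8, length = 1, mean = 8/1 ≈ 8.000
  cycle 0 → 1 → 0: weight = 17, length = 2, mean = 17/2 ≈ 8.500
  cycle 0 → 2 → 0: weight = 4, length = 2, mean = 4/2 ≈ 2.000
  cycle 1 → 0 → 1: weight = 17, length = 2, mean = 17/2 ≈ 8.500
Minimum mean = 2.000, attained e.g. along the cycle 0 → 2 → 0 with weight 4 and length 2. So λ(A) = 4/2 = 2.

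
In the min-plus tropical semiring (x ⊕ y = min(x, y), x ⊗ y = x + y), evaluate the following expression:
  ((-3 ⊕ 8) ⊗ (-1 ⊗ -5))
((-3 ⊕ 8) ⊗ (-1 ⊗ -5)) = -9

Expand innermost to outermost. Recall ⊕ takes the minimum of its arguments and ⊗ takes their sum. Working out the expression ((-3 ⊕ 8) ⊗ (-1 ⊗ -5)) gives -9.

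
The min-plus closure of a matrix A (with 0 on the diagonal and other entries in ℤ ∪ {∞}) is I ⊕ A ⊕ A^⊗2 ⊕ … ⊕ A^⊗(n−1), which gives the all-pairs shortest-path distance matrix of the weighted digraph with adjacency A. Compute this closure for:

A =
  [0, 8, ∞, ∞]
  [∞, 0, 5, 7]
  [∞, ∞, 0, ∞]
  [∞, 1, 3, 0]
Closure =
  [0, 8, 13, 15]
  [∞, 0, 5, 7]
  [∞, ∞, 0, ∞]
  [∞, 1, 3, 0]

This is the Floyd-Warshall all-pairs shortest-path computation. For each intermediate vertex k = 0, 1, …, 3, update dist[i][j] ← min(dist[i][j], dist[i][k] + dist[k][j]). The final matrix gives, for each (i, j), the minimum total weight of any directed path from i to j (possibly empty when i = j).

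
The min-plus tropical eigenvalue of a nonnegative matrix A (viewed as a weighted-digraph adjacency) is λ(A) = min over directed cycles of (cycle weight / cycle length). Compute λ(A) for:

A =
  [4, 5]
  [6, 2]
λ(A) = 2

Enumerate directed cycles and compute their means (weight / length). Sample:
  cycle 0 → 0: weight = 4, length = 1, mean = 4/1 ≈ 4.000
  cycle 1 → 1: weight = 2, length = 1, mean = 2/1 ≈ 2.000
  cycle 0 → 1 → 0: weight = 11, length = 2, mean = 11/2 ≈ 5.500
  cycle 1 → 0 → 1: weight = 11, length = 2, mean = 11/2 ≈ 5.500
Minimum mean = 2.000, attained e.g. along the cycle 1 → 1 with weight 2 and length 1. So λ(A) = 2/1 = 2.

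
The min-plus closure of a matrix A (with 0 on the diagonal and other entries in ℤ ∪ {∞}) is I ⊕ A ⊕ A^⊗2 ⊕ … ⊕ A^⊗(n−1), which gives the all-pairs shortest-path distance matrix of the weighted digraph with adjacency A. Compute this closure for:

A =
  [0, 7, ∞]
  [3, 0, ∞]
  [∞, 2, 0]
Closure =
  [0, 7, ∞]
  [3, 0, ∞]
  [5, 2, 0]

This is the Floyd-Warshall all-pairs shortest-path computation. For each intermediate vertex k = 0, 1, …, 2, update dist[i][j] ← min(dist[i][j], dist[i][k] + dist[k][j]). The final matrix gives, for each (i, j), the minimum total weight of any directed path from i to j (possibly empty when i = j).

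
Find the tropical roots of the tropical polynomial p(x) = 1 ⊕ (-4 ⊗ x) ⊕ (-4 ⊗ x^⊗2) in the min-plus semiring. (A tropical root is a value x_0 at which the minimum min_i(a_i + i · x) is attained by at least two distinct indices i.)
Roots: {0, 5}

Each tropical root is a break point of the lower envelope of the lines y = a_i + i · x (there are 3 lines, with slopes 0, 1, ..., 2). Only the lines that attain the minimum somewhere contribute to roots; other lines are dominated. Here the surviving (envelope) indices are i = 2, i = 1, i = 0.
Intersections between consecutive envelope lines give the roots: for adjacent envelope indices i < j the intersection is x = (a_i − a_j) / (j − i). Reading off the sorted break points: {0, 5}.
Verification: at each break x_0, at least two indices attain the minimum of min_i(a_i + i · x_0).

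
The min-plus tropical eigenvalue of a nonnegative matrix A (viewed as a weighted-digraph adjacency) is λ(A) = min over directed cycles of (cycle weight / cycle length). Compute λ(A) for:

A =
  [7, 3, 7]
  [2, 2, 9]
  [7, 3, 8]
λ(A) = 2

Enumerate directed cycles and compute their means (weight / length). Sample:
  cycle 0 → 0: weight = 7, length = 1, mean = 7/1 ≈ 7.000
  cycle 1 → 1: weight = 2, length = 1, mean = 2/1 ≈ 2.000
  cycle 2 → 2: weight = 8, length = 1, mean = 8/1 ≈ 8.000
  cycle 0 → 1 → 0: weight = 5, length = 2, mean = 5/2 ≈ 2.500
  cycle 0 → 2 → 0: weight = 14, length = 2, mean = 14/2 ≈ 7.000
  cycle 1 → 0 → 1: weight = 5, length = 2, mean = 5/2 ≈ 2.500
Minimum mean = 2.000, attained e.g. along the cycle 1 → 1 with weight 2 and length 1. So λ(A) = 2/1 = 2.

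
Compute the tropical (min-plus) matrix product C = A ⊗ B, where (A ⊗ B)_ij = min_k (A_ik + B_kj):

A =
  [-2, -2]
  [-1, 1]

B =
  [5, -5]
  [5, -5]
A ⊗ B =
  [3, -7]
  [4, -6]

Apply the min-plus product entry-by-entry:
  C[0][0] = min over k of (A[0][0] + B[0][0] = -2 + 5 = 3, A[0][1] + B[1][0] = -2 + 5 = 3) = 3 (attained at k = 0)
  C[0][1] = min over k of (A[0][0] + B[0][1] = -2 + -5 = -7, A[0][1] + B[1][1] = -2 + -5 = -7) = -7 (attained at k = 0)
  C[1][0] = min over k of (A[1][0] + B[0][0] = -1 + 5 = 4, A[1][1] + B[1][0] = 1 + 5 = 6) = 4 (attained at k = 0)
  C[1][1] = min over k of (A[1][0] + B[0][1] = -1 + -5 = -6, A[1][1] + B[1][1] = 1 + -5 = -4) = -6 (attained at k = 0)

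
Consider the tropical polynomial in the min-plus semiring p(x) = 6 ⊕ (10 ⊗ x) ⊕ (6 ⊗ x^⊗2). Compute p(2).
p(2) = 6

A tropical monomial a ⊗ x^⊗i evaluates to a + i · x. Evaluating each term at x = 2:
  Term 0 contributes 6 + 0 · 2 = 6
  Term 1 contributes 10 + 1 · 2 = 12
  Term 2 contributes 6 + 2 · 2 = 10
p(2) = ⊕ of these = min[6, 12, 10] = 6.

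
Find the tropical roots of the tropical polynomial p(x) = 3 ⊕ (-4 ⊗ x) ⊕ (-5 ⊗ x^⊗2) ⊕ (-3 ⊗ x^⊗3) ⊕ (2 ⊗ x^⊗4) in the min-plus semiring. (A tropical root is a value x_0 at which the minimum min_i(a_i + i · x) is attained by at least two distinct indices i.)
Roots: {-5, -2, 1, 7}

Each tropical root is a break point of the lower envelope of the lines y = a_i + i · x (there are 5 lines, with slopes 0, 1, ..., 4). Only the lines that attain the minimum somewhere contribute to roots; other lines are dominated. Here the surviving (envelope) indices are i = 4, i = 3, i = 2, i = 1, i = 0.
Intersections between consecutive envelope lines give the roots: for adjacent envelope indices i < j the intersection is x = (a_i − a_j) / (j − i). Reading off the sorted break points: {-5, -2, 1, 7}.
Verification: at each break x_0, at least two indices attain the minimum of min_i(a_i + i · x_0).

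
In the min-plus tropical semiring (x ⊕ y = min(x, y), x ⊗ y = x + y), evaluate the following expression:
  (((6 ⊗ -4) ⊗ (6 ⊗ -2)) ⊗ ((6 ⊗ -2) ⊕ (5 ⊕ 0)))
(((6 ⊗ -4) ⊗ (6 ⊗ -2)) ⊗ ((6 ⊗ -2) ⊕ (5 ⊕ 0))) = 6

Expand innermost to outermost. Recall ⊕ takes the minimum of its arguments and ⊗ takes their sum. Working out the expression (((6 ⊗ -4) ⊗ (6 ⊗ -2)) ⊗ ((6 ⊗ -2) ⊕ (5 ⊕ 0))) gives 6.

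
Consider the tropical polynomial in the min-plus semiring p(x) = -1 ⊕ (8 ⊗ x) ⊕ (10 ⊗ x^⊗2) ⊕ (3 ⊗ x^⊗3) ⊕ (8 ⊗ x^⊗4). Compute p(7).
p(7) = -1

A tropical monomial a ⊗ x^⊗i evaluates to a + i · x. Evaluating each term at x = 7:
  Term 0 contributes -1 + 0 · 7 = -1
  Term 1 contributes 8 + 1 · 7 = 15
  Term 2 contributes 10 + 2 · 7 = 24
  Term 3 contributes 3 + 3 · 7 = 24
  Term 4 contributes 8 + 4 · 7 = 36
p(7) = ⊕ of these = min[-1, 15, 24, 24, 36] = -1.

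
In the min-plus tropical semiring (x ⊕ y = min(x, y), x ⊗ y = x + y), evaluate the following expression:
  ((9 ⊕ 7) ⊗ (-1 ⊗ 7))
((9 ⊕ 7) ⊗ (-1 ⊗ 7)) = 13

Expand innermost to outermost. Recall ⊕ takes the minimum of its arguments and ⊗ takes their sum. Working out the expression ((9 ⊕ 7) ⊗ (-1 ⊗ 7)) gives 13.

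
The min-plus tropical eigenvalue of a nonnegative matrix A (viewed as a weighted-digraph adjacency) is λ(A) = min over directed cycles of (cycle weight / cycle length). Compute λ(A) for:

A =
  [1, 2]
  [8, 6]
λ(A) = 1

Enumerate directed cycles and compute their means (weight / length). Sample:
  cycle 0 → 0: weight = 1, length = 1, mean = 1/1 ≈ 1.000
  cycle 1 → 1: weight = 6, length = 1, mean = 6/1 ≈ 6.000
  cycle 0 → 1 → 0: weight = 10, length = 2, mean = 10/2 ≈ 5.000
  cycle 1 → 0 → 1: weight = 10, length = 2, mean = 10/2 ≈ 5.000
Minimum mean = 1.000, attained e.g. along the cycle 0 → 0 with weight 1 and length 1. So λ(A) = 1/1 = 1.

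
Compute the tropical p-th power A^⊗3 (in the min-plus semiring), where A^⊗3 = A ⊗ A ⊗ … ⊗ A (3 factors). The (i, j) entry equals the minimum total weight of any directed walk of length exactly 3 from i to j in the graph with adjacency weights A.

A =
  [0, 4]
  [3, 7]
A^⊗3 =
  [0, 4]
  [3, 7]

Each entry (A^⊗3)_ij equals the minimum over all length-3 walks i = v_0 → v_1 → … → v_3 = j of Σ_t A[v_t][v_{t+1}]. For example, for (i, j) = (0, 1) we minimise over 4 possible intermediate vertex sequences; the minimum is 4, attained along the walk 0 → 0 → 0 → 1.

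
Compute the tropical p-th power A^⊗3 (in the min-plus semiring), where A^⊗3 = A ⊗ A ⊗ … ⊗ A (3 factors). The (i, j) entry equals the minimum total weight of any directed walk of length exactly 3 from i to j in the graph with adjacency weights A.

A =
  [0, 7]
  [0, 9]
A^⊗3 =
  [0, 7]
  [0, 7]

Each entry (A^⊗3)_ij equals the minimum over all length-3 walks i = v_0 → v_1 → … → v_3 = j of Σ_t A[v_t][v_{t+1}]. For example, for (i, j) = (0, 1) we minimise over 4 possible intermediate vertex sequences; the minimum is 7, attained along the walk 0 → 0 → 0 → 1.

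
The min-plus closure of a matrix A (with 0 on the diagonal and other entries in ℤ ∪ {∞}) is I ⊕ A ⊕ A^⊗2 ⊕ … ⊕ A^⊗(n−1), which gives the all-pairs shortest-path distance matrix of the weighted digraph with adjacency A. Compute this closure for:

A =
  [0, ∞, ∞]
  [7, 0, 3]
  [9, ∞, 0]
Closure =
  [0, ∞, ∞]
  [7, 0, 3]
  [9, ∞, 0]

This is the Floyd-Warshall all-pairs shortest-path computation. For each intermediate vertex k = 0, 1, …, 2, update dist[i][j] ← min(dist[i][j], dist[i][k] + dist[k][j]). The final matrix gives, for each (i, j), the minimum total weight of any directed path from i to j (possibly empty when i = j).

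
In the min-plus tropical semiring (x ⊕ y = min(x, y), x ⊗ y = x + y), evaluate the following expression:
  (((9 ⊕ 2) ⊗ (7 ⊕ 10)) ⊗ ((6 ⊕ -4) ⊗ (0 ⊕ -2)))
(((9 ⊕ 2) ⊗ (7 ⊕ 10)) ⊗ ((6 ⊕ -4) ⊗ (0 ⊕ -2))) = 3

Expand innermost to outermost. Recall ⊕ takes the minimum of its arguments and ⊗ takes their sum. Working out the expression (((9 ⊕ 2) ⊗ (7 ⊕ 10)) ⊗ ((6 ⊕ -4) ⊗ (0 ⊕ -2))) gives 3.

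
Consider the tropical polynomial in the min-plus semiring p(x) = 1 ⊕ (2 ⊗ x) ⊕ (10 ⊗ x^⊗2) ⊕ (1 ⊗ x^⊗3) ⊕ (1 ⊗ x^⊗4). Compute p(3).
p(3) = 1

A tropical monomial a ⊗ x^⊗i evaluates to a + i · x. Evaluating each term at x = 3:
  Term 0 contributes 1 + 0 · 3 = 1
  Term 1 contributes 2 + 1 · 3 = 5
  Term 2 contributes 10 + 2 · 3 = 16
  Term 3 contributes 1 + 3 · 3 = 10
  Term 4 contributes 1 + 4 · 3 = 13
p(3) = ⊕ of these = min[1, 5, 16, 10, 13] = 1.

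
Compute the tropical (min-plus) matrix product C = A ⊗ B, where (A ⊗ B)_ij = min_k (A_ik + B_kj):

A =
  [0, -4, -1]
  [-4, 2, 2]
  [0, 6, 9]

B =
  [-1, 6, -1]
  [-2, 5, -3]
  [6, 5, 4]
A ⊗ B =
  [-6, 1, -7]
  [-5, 2, -5]
  [-1, 6, -1]

Apply the min-plus product entry-by-entry:
  C[0][0] = min over k of (A[0][0] + B[0][0] = 0 + -1 = -1, A[0][1] + B[1][0] = -4 + -2 = -6, A[0][2] + B[2][0] = -1 + 6 = 5) = -6 (attained at k = 1)
  C[0][1] = min over k of (A[0][0] + B[0][1] = 0 + 6 = 6, A[0][1] + B[1][1] = -4 + 5 = 1, A[0][2] + B[2][1] = -1 + 5 = 4) = 1 (attained at k = 1)
  C[0][2] = min over k of (A[0][0] + B[0][2] = 0 + -1 = -1, A[0][1] + B[1][2] = -4 + -3 = -7, A[0][2] + B[2][2] = -1 + 4 = 3) = -7 (attained at k = 1)
  C[1][0] = min over k of (A[1][0] + B[0][0] = -4 + -1 = -5, A[1][1] + B[1][0] = 2 + -2 = 0, A[1][2] + B[2][0] = 2 + 6 = 8) = -5 (attained at k = 0)
  C[1][1] = min over k of (A[1][0] + B[0][1] = -4 + 6 = 2, A[1][1] + B[1][1] = 2 + 5 = 7, A[1][2] + B[2][1] = 2 + 5 = 7) = 2 (attained at k = 0)
  C[1][2] = min over k of (A[1][0] + B[0][2] = -4 + -1 = -5, A[1][1] + B[1][2] = 2 + -3 = -1, A[1][2] + B[2][2] = 2 + 4 = 6) = -5 (attained at k = 0)
  C[2][0] = min over k of (A[2][0] + B[0][0] = 0 + -1 = -1, A[2][1] + B[1][0] = 6 + -2 = 4, A[2][2] + B[2][0] = 9 + 6 = 15) = -1 (attained at k = 0)
  C[2][1] = min over k of (A[2][0] + B[0][1] = 0 + 6 = 6, A[2][1] + B[1][1] = 6 + 5 = 11, A[2][2] + B[2][1] = 9 + 5 = 14) = 6 (attained at k = 0)
  C[2][2] = min over k of (A[2][0] + B[0][2] = 0 + -1 = -1, A[2][1] + B[1][2] = 6 + -3 = 3, A[2][2] + B[2][2] = 9 + 4 = 13) = -1 (attained at k = 0)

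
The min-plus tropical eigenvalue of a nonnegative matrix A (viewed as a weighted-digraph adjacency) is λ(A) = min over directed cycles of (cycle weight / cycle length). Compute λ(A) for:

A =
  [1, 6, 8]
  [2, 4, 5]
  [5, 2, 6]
λ(A) = 1

Enumerate directed cycles and compute their means (weight / length). Sample:
  cycle 0 → 0: weight = 1, length = 1, mean = 1/1 ≈ 1.000
  cycle 1 → 1: weight = 4, length = 1, mean = 4/1 ≈ 4.000
  cycle 2 → 2: weight = 6, length = 1, mean = 6/1 ≈ 6.000
  cycle 0 → 1 → 0: weight = 8, length = 2, mean = 8/2 ≈ 4.000
  cycle 0 → 2 → 0: weight = 13, length = 2, mean = 13/2 ≈ 6.500
  cycle 1 → 0 → 1: weight = 8, length = 2, mean = 8/2 ≈ 4.000
Minimum mean = 1.000, attained e.g. along the cycle 0 → 0 with weight 1 and length 1. So λ(A) = 1/1 = 1.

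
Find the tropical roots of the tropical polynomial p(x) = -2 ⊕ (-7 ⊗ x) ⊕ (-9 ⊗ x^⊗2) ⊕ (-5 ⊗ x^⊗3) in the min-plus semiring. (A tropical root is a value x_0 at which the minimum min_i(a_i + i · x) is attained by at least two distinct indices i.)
Roots: {-4, 2, 5}

Each tropical root is a break point of the lower envelope of the lines y = a_i + i · x (there are 4 lines, with slopes 0, 1, ..., 3). Only the lines that attain the minimum somewhere contribute to roots; other lines are dominated. Here the surviving (envelope) indices are i = 3, i = 2, i = 1, i = 0.
Intersections between consecutive envelope lines give the roots: for adjacent envelope indices i < j the intersection is x = (a_i − a_j) / (j − i). Reading off the sorted break points: {-4, 2, 5}.
Verification: at each break x_0, at least two indices attain the minimum of min_i(a_i + i · x_0).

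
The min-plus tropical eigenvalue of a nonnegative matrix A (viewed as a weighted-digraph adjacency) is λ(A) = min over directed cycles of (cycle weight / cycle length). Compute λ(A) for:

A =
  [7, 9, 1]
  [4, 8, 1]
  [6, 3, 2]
λ(A) = 2

Enumerate directed cycles and compute their means (weight / length). Sample:
  cycle 0 → 0: weight = 7, length = 1, mean = 7/1 ≈ 7.000
  cycle 1 → 1: weight = 8, length = 1, mean = 8/1 ≈ 8.000
  cycle 2 → 2: weight = 2, length = 1, mean = 2/1 ≈ 2.000
  cycle 0 → 1 → 0: weight = 13, length = 2, mean = 13/2 ≈ 6.500
  cycle 0 → 2 → 0: weight = 7, length = 2, mean = 7/2 ≈ 3.500
  cycle 1 → 0 → 1: weight = 13, length = 2, mean = 13/2 ≈ 6.500
Minimum mean = 2.000, attained e.g. along the cycle 2 → 2 with weight 2 and length 1. So λ(A) = 2/1 = 2.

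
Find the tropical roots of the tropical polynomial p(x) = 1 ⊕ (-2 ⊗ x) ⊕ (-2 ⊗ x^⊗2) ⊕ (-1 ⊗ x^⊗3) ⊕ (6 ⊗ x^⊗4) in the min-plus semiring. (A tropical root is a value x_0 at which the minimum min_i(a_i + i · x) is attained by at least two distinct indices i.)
Roots: {-7, -1, 0, 3}

Each tropical root is a break point of the lower envelope of the lines y = a_i + i · x (there are 5 lines, with slopes 0, 1, ..., 4). Only the lines that attain the minimum somewhere contribute to roots; other lines are dominated. Here the surviving (envelope) indices are i = 4, i = 3, i = 2, i = 1, i = 0.
Intersections between consecutive envelope lines give the roots: for adjacent envelope indices i < j the intersection is x = (a_i − a_j) / (j − i). Reading off the sorted break points: {-7, -1, 0, 3}.
Verification: at each break x_0, at least two indices attain the minimum of min_i(a_i + i · x_0).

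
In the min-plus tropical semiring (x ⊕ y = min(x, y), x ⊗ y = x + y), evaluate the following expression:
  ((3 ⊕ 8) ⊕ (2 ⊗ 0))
((3 ⊕ 8) ⊕ (2 ⊗ 0)) = 2

Expand innermost to outermost. Recall ⊕ takes the minimum of its arguments and ⊗ takes their sum. Working out the expression ((3 ⊕ 8) ⊕ (2 ⊗ 0)) gives 2.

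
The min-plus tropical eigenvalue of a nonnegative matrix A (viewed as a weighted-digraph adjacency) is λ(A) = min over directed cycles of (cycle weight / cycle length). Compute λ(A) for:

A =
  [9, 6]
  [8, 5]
λ(A) = 5

Enumerate directed cycles and compute their means (weight / length). Sample:
  cycle 0 → 0: weight = 9, length = 1, mean = 9/1 ≈ 9.000
  cycle 1 → 1: weight = 5, length = 1, mean = 5/1 ≈ 5.000
  cycle 0 → 1 → 0: weight = 14, length = 2, mean = 14/2 ≈ 7.000
  cycle 1 → 0 → 1: weight = 14, length = 2, mean = 14/2 ≈ 7.000
Minimum mean = 5.000, attained e.g. along the cycle 1 → 1 with weight 5 and length 1. So λ(A) = 5/1 = 5.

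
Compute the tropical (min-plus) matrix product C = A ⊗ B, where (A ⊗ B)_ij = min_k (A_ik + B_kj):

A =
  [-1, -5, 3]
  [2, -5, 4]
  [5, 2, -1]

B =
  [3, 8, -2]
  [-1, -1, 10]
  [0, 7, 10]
A ⊗ B =
  [-6, -6, -3]
  [-6, -6, 0]
  [-1, 1, 3]

Apply the min-plus product entry-by-entry:
  C[0][0] = min over k of (A[0][0] + B[0][0] = -1 + 3 = 2, A[0][1] + B[1][0] = -5 + -1 = -6, A[0][2] + B[2][0] = 3 + 0 = 3) = -6 (attained at k = 1)
  C[0][1] = min over k of (A[0][0] + B[0][1] = -1 + 8 = 7, A[0][1] + B[1][1] = -5 + -1 = -6, A[0][2] + B[2][1] = 3 + 7 = 10) = -6 (attained at k = 1)
  C[0][2] = min over k of (A[0][0] + B[0][2] = -1 + -2 = -3, A[0][1] + B[1][2] = -5 + 10 = 5, A[0][2] + B[2][2] = 3 + 10 = 13) = -3 (attained at k = 0)
  C[1][0] = min over k of (A[1][0] + B[0][0] = 2 + 3 = 5, A[1][1] + B[1][0] = -5 + -1 = -6, A[1][2] + B[2][0] = 4 + 0 = 4) = -6 (attained at k = 1)
  C[1][1] = min over k of (A[1][0] + B[0][1] = 2 + 8 = 10, A[1][1] + B[1][1] = -5 + -1 = -6, A[1][2] + B[2][1] = 4 + 7 = 11) = -6 (attained at k = 1)
  C[1][2] = min over k of (A[1][0] + B[0][2] = 2 + -2 = 0, A[1][1] + B[1][2] = -5 + 10 = 5, A[1][2] + B[2][2] = 4 + 10 = 14) = 0 (attained at k = 0)
  C[2][0] = min over k of (A[2][0] + B[0][0] = 5 + 3 = 8, A[2][1] + B[1][0] = 2 + -1 = 1, A[2][2] + B[2][0] = -1 + 0 = -1) = -1 (attained at k = 2)
  C[2][1] = min over k of (A[2][0] + B[0][1] = 5 + 8 = 13, A[2][1] + B[1][1] = 2 + -1 = 1, A[2][2] + B[2][1] = -1 + 7 = 6) = 1 (attained at k = 1)
  C[2][2] = min over k of (A[2][0] + B[0][2] = 5 + -2 = 3, A[2][1] + B[1][2] = 2 + 10 = 12, A[2][2] + B[2][2] = -1 + 10 = 9) = 3 (attained at k = 0)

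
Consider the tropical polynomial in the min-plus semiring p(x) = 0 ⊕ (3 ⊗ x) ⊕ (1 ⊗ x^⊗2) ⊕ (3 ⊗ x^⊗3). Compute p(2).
p(2) = 0

A tropical monomial a ⊗ x^⊗i evaluates to a + i · x. Evaluating each term at x = 2:
  Term 0 contributes 0 + 0 · 2 = 0
  Term 1 contributes 3 + 1 · 2 = 5
  Term 2 contributes 1 + 2 · 2 = 5
  Term 3 contributes 3 + 3 · 2 = 9
p(2) = ⊕ of these = min[0, 5, 5, 9] = 0.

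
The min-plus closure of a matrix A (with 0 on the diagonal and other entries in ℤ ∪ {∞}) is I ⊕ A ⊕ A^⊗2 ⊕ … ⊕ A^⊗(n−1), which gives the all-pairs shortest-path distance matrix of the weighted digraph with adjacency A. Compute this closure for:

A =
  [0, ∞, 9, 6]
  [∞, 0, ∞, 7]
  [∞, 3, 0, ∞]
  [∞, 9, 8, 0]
Closure =
  [0, 12, 9, 6]
  [∞, 0, 15, 7]
  [∞, 3, 0, 10]
  [∞, 9, 8, 0]

This is the Floyd-Warshall all-pairs shortest-path computation. For each intermediate vertex k = 0, 1, …, 3, update dist[i][j] ← min(dist[i][j], dist[i][k] + dist[k][j]). The final matrix gives, for each (i, j), the minimum total weight of any directed path from i to j (possibly empty when i = j).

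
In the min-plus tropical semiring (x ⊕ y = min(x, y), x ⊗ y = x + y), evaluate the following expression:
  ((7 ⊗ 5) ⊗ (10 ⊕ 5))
((7 ⊗ 5) ⊗ (10 ⊕ 5)) = 17

Expand innermost to outermost. Recall ⊕ takes the minimum of its arguments and ⊗ takes their sum. Working out the expression ((7 ⊗ 5) ⊗ (10 ⊕ 5)) gives 17.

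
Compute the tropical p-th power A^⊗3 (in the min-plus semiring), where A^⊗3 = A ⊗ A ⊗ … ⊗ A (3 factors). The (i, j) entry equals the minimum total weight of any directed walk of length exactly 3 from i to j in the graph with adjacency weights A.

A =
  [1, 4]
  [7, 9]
A^⊗3 =
  [3, 6]
  [9, 12]

Each entry (A^⊗3)_ij equals the minimum over all length-3 walks i = v_0 → v_1 → … → v_3 = j of Σ_t A[v_t][v_{t+1}]. For example, for (i, j) = (0, 1) we minimise over 4 possible intermediate vertex sequences; the minimum is 6, attained along the walk 0 → 0 → 0 → 1.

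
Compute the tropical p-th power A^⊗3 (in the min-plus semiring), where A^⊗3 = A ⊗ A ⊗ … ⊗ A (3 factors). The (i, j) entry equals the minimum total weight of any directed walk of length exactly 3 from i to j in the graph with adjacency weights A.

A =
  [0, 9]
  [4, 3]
A^⊗3 =
  [0, 9]
  [4, 9]

Each entry (A^⊗3)_ij equals the minimum over all length-3 walks i = v_0 → v_1 → … → v_3 = j of Σ_t A[v_t][v_{t+1}]. For example, for (i, j) = (0, 1) we minimise over 4 possible intermediate vertex sequences; the minimum is 9, attained along the walk 0 → 0 → 0 → 1.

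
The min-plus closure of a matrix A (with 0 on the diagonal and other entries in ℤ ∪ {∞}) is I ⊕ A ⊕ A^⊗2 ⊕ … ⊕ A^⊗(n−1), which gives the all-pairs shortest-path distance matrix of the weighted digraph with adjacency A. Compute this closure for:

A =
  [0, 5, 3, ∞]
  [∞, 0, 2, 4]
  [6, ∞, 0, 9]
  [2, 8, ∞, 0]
Closure =
  [0, 5, 3, 9]
  [6, 0, 2, 4]
  [6, 11, 0, 9]
  [2, 7, 5, 0]

This is the Floyd-Warshall all-pairs shortest-path computation. For each intermediate vertex k = 0, 1, …, 3, update dist[i][j] ← min(dist[i][j], dist[i][k] + dist[k][j]). The final matrix gives, for each (i, j), the minimum total weight of any directed path from i to j (possibly empty when i = j).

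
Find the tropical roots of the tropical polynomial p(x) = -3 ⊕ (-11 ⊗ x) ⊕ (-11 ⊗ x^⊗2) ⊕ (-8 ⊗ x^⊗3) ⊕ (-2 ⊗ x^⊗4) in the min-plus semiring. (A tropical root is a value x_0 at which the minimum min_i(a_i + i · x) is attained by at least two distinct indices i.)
Roots: {-6, -3, 0, 8}

Each tropical root is a break point of the lower envelope of the lines y = a_i + i · x (there are 5 lines, with slopes 0, 1, ..., 4). Only the lines that attain the minimum somewhere contribute to roots; other lines are dominated. Here the surviving (envelope) indices are i = 4, i = 3, i = 2, i = 1, i = 0.
Intersections between consecutive envelope lines give the roots: for adjacent envelope indices i < j the intersection is x = (a_i − a_j) / (j − i). Reading off the sorted break points: {-6, -3, 0, 8}.
Verification: at each break x_0, at least two indices attain the minimum of min_i(a_i + i · x_0).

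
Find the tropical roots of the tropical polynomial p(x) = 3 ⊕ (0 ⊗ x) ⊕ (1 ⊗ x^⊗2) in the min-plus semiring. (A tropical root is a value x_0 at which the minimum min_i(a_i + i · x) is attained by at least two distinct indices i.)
Roots: {-1, 3}

Each tropical root is a break point of the lower envelope of the lines y = a_i + i · x (there are 3 lines, with slopes 0, 1, ..., 2). Only the lines that attain the minimum somewhere contribute to roots; other lines are dominated. Here the surviving (envelope) indices are i = 2, i = 1, i = 0.
Intersections between consecutive envelope lines give the roots: for adjacent envelope indices i < j the intersection is x = (a_i − a_j) / (j − i). Reading off the sorted break points: {-1, 3}.
Verification: at each break x_0, at least two indices attain the minimum of min_i(a_i + i · x_0).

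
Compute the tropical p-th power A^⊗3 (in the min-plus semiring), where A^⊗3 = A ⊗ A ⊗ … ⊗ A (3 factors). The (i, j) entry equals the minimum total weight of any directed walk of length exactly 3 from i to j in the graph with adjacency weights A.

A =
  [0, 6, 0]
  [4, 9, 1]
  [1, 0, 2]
A^⊗3 =
  [0, 0, 0]
  [2, 3, 2]
  [1, 1, 1]

Each entry (A^⊗3)_ij equals the minimum over all length-3 walks i = v_0 → v_1 → … → v_3 = j of Σ_t A[v_t][v_{t+1}]. For example, for (i, j) = (0, 2) we minimise over 9 possible intermediate vertex sequences; the minimum is 0, attained along the walk 0 → 0 → 0 → 2.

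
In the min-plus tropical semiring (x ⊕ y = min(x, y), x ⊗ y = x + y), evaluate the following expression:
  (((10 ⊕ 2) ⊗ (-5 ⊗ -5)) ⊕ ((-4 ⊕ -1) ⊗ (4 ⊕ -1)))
(((10 ⊕ 2) ⊗ (-5 ⊗ -5)) ⊕ ((-4 ⊕ -1) ⊗ (4 ⊕ -1))) = -8

Expand innermost to outermost. Recall ⊕ takes the minimum of its arguments and ⊗ takes their sum. Working out the expression (((10 ⊕ 2) ⊗ (-5 ⊗ -5)) ⊕ ((-4 ⊕ -1) ⊗ (4 ⊕ -1))) gives -8.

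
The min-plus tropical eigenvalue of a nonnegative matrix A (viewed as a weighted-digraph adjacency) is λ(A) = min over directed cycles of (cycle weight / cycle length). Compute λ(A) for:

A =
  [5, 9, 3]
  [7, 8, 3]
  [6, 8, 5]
λ(A) = 9/2

Enumerate directed cycles and compute their means (weight / length). Sample:
  cycle 0 → 0: weight = 5, length = 1, mean = 5/1 ≈ 5.000
  cycle 1 → 1: weight = 8, length = 1, mean = 8/1 ≈ 8.000
  cycle 2 → 2: weight = 5, length = 1, mean = 5/1 ≈ 5.000
  cycle 0 → 1 → 0: weight = 16, length = 2, mean = 16/2 ≈ 8.000
  cycle 0 → 2 → 0: weight = 9, length = 2, mean = 9/2 ≈ 4.500
  cycle 1 → 0 → 1: weight = 16, length = 2, mean = 16/2 ≈ 8.000
Minimum mean = 4.500, attained e.g. along the cycle 0 → 2 → 0 with weight 9 and length 2. So λ(A) = 9/2 = 9/2.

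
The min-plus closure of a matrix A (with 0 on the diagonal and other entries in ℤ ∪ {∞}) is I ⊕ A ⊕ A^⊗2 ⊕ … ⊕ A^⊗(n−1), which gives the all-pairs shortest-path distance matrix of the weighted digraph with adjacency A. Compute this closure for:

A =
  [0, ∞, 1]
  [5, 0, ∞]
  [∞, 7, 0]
Closure =
  [0, 8, 1]
  [5, 0, 6]
  [12, 7, 0]

This is the Floyd-Warshall all-pairs shortest-path computation. For each intermediate vertex k = 0, 1, …, 2, update dist[i][j] ← min(dist[i][j], dist[i][k] + dist[k][j]). The final matrix gives, for each (i, j), the minimum total weight of any directed path from i to j (possibly empty when i = j).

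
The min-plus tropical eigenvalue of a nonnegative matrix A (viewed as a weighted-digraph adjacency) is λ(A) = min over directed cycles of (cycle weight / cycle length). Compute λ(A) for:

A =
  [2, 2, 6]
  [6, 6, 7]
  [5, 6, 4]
λ(A) = 2

Enumerate directed cycles and compute their means (weight / length). Sample:
  cycle 0 → 0: weight = 2, length = 1, mean = 2/1 ≈ 2.000
  cycle 1 → 1: weight = 6, length = 1, mean = 6/1 ≈ 6.000
  cycle 2 → 2: weight = 4, length = 1, mean = 4/1 ≈ 4.000
  cycle 0 → 1 → 0: weight = 8, length = 2, mean = 8/2 ≈ 4.000
  cycle 0 → 2 → 0: weight = 11, length = 2, mean = 11/2 ≈ 5.500
  cycle 1 → 0 → 1: weight = 8, length = 2, mean = 8/2 ≈ 4.000
Minimum mean = 2.000, attained e.g. along the cycle 0 → 0 with weight 2 and length 1. So λ(A) = 2/1 = 2.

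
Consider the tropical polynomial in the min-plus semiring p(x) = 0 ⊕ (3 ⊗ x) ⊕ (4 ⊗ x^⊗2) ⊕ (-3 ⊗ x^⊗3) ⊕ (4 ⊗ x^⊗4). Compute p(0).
p(0) = -3

A tropical monomial a ⊗ x^⊗i evaluates to a + i · x. Evaluating each term at x = 0:
  Term 0 contributes 0 + 0 · 0 = 0
  Term 1 contributes 3 + 1 · 0 = 3
  Term 2 contributes 4 + 2 · 0 = 4
  Term 3 contributes -3 + 3 · 0 = -3
  Term 4 contributes 4 + 4 · 0 = 4
p(0) = ⊕ of these = min[0, 3, 4, -3, 4] = -3.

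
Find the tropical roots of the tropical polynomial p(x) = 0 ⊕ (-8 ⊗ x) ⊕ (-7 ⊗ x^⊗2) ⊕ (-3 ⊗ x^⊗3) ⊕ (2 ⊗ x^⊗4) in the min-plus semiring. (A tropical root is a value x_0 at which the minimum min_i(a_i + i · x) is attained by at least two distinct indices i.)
Roots: {-5, -4, -1, 8}

Each tropical root is a break point of the lower envelope of the lines y = a_i + i · x (there are 5 lines, with slopes 0, 1, ..., 4). Only the lines that attain the minimum somewhere contribute to roots; other lines are dominated. Here the surviving (envelope) indices are i = 4, i = 3, i = 2, i = 1, i = 0.
Intersections between consecutive envelope lines give the roots: for adjacent envelope indices i < j the intersection is x = (a_i − a_j) / (j − i). Reading off the sorted break points: {-5, -4, -1, 8}.
Verification: at each break x_0, at least two indices attain the minimum of min_i(a_i + i · x_0).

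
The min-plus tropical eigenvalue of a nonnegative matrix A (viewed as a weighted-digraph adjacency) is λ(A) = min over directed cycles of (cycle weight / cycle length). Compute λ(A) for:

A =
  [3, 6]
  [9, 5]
λ(A) = 3

Enumerate directed cycles and compute their means (weight / length). Sample:
  cycle 0 → 0: weight = 3, length = 1, mean = 3/1 ≈ 3.000
  cycle 1 → 1: weight = 5, length = 1, mean = 5/1 ≈ 5.000
  cycle 0 → 1 → 0: weight = 15, length = 2, mean = 15/2 ≈ 7.500
  cycle 1 → 0 → 1: weight = 15, length = 2, mean = 15/2 ≈ 7.500
Minimum mean = 3.000, attained e.g. along the cycle 0 → 0 with weight 3 and length 1. So λ(A) = 3/1 = 3.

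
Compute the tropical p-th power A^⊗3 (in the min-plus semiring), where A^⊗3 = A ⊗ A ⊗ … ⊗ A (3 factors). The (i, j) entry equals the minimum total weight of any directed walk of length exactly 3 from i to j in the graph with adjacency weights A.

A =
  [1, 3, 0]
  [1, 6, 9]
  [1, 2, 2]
A^⊗3 =
  [2, 3, 1]
  [2, 3, 2]
  [2, 3, 2]

Each entry (A^⊗3)_ij equals the minimum over all length-3 walks i = v_0 → v_1 → … → v_3 = j of Σ_t A[v_t][v_{t+1}]. For example, for (i, j) = (0, 2) we minimise over 9 possible intermediate vertex sequences; the minimum is 1, attained along the walk 0 → 2 → 0 → 2.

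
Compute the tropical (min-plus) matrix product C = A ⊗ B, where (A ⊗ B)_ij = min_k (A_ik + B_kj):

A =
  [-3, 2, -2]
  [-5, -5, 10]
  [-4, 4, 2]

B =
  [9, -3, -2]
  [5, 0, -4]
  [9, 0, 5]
A ⊗ B =
  [6, -6, -5]
  [0, -8, -9]
  [5, -7, -6]

Apply the min-plus product entry-by-entry:
  C[0][0] = min over k of (A[0][0] + B[0][0] = -3 + 9 = 6, A[0][1] + B[1][0] = 2 + 5 = 7, A[0][2] + B[2][0] = -2 + 9 = 7) = 6 (attained at k = 0)
  C[0][1] = min over k of (A[0][0] + B[0][1] = -3 + -3 = -6, A[0][1] + B[1][1] = 2 + 0 = 2, A[0][2] + B[2][1] = -2 + 0 = -2) = -6 (attained at k = 0)
  C[0][2] = min over k of (A[0][0] + B[0][2] = -3 + -2 = -5, A[0][1] + B[1][2] = 2 + -4 = -2, A[0][2] + B[2][2] = -2 + 5 = 3) = -5 (attained at k = 0)
  C[1][0] = min over k of (A[1][0] + B[0][0] = -5 + 9 = 4, A[1][1] + B[1][0] = -5 + 5 = 0, A[1][2] + B[2][0] = 10 + 9 = 19) = 0 (attained at k = 1)
  C[1][1] = min over k of (A[1][0] + B[0][1] = -5 + -3 = -8, A[1][1] + B[1][1] = -5 + 0 = -5, A[1][2] + B[2][1] = 10 + 0 = 10) = -8 (attained at k = 0)
  C[1][2] = min over k of (A[1][0] + B[0][2] = -5 + -2 = -7, A[1][1] + B[1][2] = -5 + -4 = -9, A[1][2] + B[2][2] = 10 + 5 = 15) = -9 (attained at k = 1)
  C[2][0] = min over k of (A[2][0] + B[0][0] = -4 + 9 = 5, A[2][1] + B[1][0] = 4 + 5 = 9, A[2][2] + B[2][0] = 2 + 9 = 11) = 5 (attained at k = 0)
  C[2][1] = min over k of (A[2][0] + B[0][1] = -4 + -3 = -7, A[2][1] + B[1][1] = 4 + 0 = 4, A[2][2] + B[2][1] = 2 + 0 = 2) = -7 (attained at k = 0)
  C[2][2] = min over k of (A[2][0] + B[0][2] = -4 + -2 = -6, A[2][1] + B[1][2] = 4 + -4 = 0, A[2][2] + B[2][2] = 2 + 5 = 7) = -6 (attained at k = 0)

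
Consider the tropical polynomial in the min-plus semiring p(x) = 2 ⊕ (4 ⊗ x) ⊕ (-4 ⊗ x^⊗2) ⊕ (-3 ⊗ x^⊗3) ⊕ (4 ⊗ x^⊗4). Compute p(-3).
p(-3) = -12

A tropical monomial a ⊗ x^⊗i evaluates to a + i · x. Evaluating each term at x = -3:
  Term 0 contributes 2 + 0 · -3 = 2
  Term 1 contributes 4 + 1 · -3 = 1
  Term 2 contributes -4 + 2 · -3 = -10
  Term 3 contributes -3 + 3 · -3 = -12
  Term 4 contributes 4 + 4 · -3 = -8
p(-3) = ⊕ of these = min[2, 1, -10, -12, -8] = -12.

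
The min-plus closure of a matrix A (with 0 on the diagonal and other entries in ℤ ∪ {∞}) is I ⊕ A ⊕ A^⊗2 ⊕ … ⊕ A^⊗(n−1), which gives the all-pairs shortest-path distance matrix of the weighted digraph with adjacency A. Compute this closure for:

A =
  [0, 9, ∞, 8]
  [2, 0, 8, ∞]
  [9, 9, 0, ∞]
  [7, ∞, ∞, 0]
Closure =
  [0, 9, 17, 8]
  [2, 0, 8, 10]
  [9, 9, 0, 17]
  [7, 16, 24, 0]

This is the Floyd-Warshall all-pairs shortest-path computation. For each intermediate vertex k = 0, 1, …, 3, update dist[i][j] ← min(dist[i][j], dist[i][k] + dist[k][j]). The final matrix gives, for each (i, j), the minimum total weight of any directed path from i to j (possibly empty when i = j).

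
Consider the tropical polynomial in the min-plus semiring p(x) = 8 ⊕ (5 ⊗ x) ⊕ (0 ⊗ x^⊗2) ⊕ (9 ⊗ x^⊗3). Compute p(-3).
p(-3) = -6

A tropical monomial a ⊗ x^⊗i evaluates to a + i · x. Evaluating each term at x = -3:
  Term 0 contributes 8 + 0 · -3 = 8
  Term 1 contributes 5 + 1 · -3 = 2
  Term 2 contributes 0 + 2 · -3 = -6
  Term 3 contributes 9 + 3 · -3 = 0
p(-3) = ⊕ of these = min[8, 2, -6, 0] = -6.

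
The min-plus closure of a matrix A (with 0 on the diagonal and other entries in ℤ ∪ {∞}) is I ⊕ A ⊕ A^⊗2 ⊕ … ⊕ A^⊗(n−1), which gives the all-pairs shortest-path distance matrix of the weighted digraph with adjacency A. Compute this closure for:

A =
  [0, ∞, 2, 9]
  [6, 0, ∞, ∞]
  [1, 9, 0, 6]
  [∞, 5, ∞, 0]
Closure =
  [0, 11, 2, 8]
  [6, 0, 8, 14]
  [1, 9, 0, 6]
  [11, 5, 13, 0]

This is the Floyd-Warshall all-pairs shortest-path computation. For each intermediate vertex k = 0, 1, …, 3, update dist[i][j] ← min(dist[i][j], dist[i][k] + dist[k][j]). The final matrix gives, for each (i, j), the minimum total weight of any directed path from i to j (possibly empty when i = j).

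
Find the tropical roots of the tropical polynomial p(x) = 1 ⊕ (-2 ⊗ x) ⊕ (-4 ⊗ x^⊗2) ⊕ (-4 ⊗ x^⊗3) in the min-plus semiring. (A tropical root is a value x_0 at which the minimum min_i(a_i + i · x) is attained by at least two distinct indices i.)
Roots: {0, 2, 3}

Each tropical root is a break point of the lower envelope of the lines y = a_i + i · x (there are 4 lines, with slopes 0, 1, ..., 3). Only the lines that attain the minimum somewhere contribute to roots; other lines are dominated. Here the surviving (envelope) indices are i = 3, i = 2, i = 1, i = 0.
Intersections between consecutive envelope lines give the roots: for adjacent envelope indices i < j the intersection is x = (a_i − a_j) / (j − i). Reading off the sorted break points: {0, 2, 3}.
Verification: at each break x_0, at least two indices attain the minimum of min_i(a_i + i · x_0).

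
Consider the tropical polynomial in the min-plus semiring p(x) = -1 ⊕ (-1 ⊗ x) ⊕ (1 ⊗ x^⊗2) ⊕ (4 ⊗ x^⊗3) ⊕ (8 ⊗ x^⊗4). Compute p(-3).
p(-3) = -5

A tropical monomial a ⊗ x^⊗i evaluates to a + i · x. Evaluating each term at x = -3:
  Term 0 contributes -1 + 0 · -3 = -1
  Term 1 contributes -1 + 1 · -3 = -4
  Term 2 contributes 1 + 2 · -3 = -5
  Term 3 contributes 4 + 3 · -3 = -5
  Term 4 contributes 8 + 4 · -3 = -4
p(-3) = ⊕ of these = min[-1, -4, -5, -5, -4] = -5.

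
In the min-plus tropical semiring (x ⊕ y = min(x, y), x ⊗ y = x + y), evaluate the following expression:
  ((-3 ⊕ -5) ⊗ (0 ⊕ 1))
((-3 ⊕ -5) ⊗ (0 ⊕ 1)) = -5

Expand innermost to outermost. Recall ⊕ takes the minimum of its arguments and ⊗ takes their sum. Working out the expression ((-3 ⊕ -5) ⊗ (0 ⊕ 1)) gives -5.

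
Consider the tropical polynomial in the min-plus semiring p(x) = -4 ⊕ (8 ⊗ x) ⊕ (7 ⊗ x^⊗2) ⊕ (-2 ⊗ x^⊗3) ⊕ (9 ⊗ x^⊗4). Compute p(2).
p(2) = -4

A tropical monomial a ⊗ x^⊗i evaluates to a + i · x. Evaluating each term at x = 2:
  Term 0 contributes -4 + 0 · 2 = -4
  Term 1 contributes 8 + 1 · 2 = 10
  Term 2 contributes 7 + 2 · 2 = 11
  Term 3 contributes -2 + 3 · 2 = 4
  Term 4 contributes 9 + 4 · 2 = 17
p(2) = ⊕ of these = min[-4, 10, 11, 4, 17] = -4.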